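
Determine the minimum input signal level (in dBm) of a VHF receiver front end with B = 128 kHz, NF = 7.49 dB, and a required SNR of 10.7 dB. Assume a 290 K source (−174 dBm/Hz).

Sensitivity = −174 + 10 log₁₀(B) + NF + SNR_min
= −174 + 51.07 + 7.49 + 10.7
= −104.74 dBm → −104.7 dBm

−104.7 dBm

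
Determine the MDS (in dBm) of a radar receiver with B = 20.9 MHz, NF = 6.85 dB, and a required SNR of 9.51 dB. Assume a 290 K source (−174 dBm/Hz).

−84.4 dBm

Sensitivity = −174 + 10 log₁₀(B) + NF + SNR_min
= −174 + 73.2 + 6.85 + 9.51
= −84.44 dBm → −84.4 dBm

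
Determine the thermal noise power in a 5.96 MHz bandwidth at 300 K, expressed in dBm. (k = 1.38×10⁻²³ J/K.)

−106.1 dBm

P_n = kTB = 1.38×10⁻²³ × 300 × 5.96×10⁶ = 2.47×10⁻¹⁴ W
In dBm: 10 log₁₀(2.47×10⁻¹⁴ / 10⁻³) = −106.1 dBm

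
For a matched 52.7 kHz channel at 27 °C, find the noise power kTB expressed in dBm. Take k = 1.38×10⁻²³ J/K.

T = 27 °C + 273.15 = 300.15 K
P_n = kTB = 1.38×10⁻²³ × 300.15 × 5.27×10⁴ = 2.18×10⁻¹⁶ W
In dBm: 10 log₁₀(2.18×10⁻¹⁶ / 10⁻³) = −126.6 dBm

−126.6 dBm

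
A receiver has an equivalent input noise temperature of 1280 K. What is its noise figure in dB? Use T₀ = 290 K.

F = 1 + T_e/T₀ = 1 + 1280/290 = 5.41379
NF = 10 log₁₀(5.41379) = 7.34 dB

7.34 dB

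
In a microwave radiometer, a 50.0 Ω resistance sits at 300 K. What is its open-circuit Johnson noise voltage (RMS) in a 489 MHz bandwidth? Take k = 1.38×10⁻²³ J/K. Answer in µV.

20.1 µV

V_n = √(4kTRB)
4kTRB = 4 × 1.38×10⁻²³ × 300 × 5.00×10¹ × 4.89×10⁸ = 4.05×10⁻¹⁰ V²
V_n = √(4.05×10⁻¹⁰) = 2.01×10⁻⁵ V = 20.1 µV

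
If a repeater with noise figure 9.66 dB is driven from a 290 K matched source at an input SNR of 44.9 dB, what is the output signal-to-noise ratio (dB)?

35.24 dB

By definition F = SNR_in/SNR_out, so in dB: SNR_out = SNR_in − NF
SNR_out = 44.9 − 9.66 = 35.24 dB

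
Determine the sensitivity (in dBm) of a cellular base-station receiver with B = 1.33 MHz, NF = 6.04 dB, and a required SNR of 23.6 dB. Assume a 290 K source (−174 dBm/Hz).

Sensitivity = −174 + 10 log₁₀(B) + NF + SNR_min
= −174 + 61.24 + 6.04 + 23.6
= −83.12 dBm → −83.1 dBm

−83.1 dBm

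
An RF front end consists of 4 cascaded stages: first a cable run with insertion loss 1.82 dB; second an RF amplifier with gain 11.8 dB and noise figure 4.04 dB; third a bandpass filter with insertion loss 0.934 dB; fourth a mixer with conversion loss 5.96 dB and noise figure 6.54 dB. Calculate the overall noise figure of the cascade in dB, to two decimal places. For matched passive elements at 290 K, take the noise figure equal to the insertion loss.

Convert to linear (a loss of L dB is a gain of −L dB): F_i = 10^(NF_i/10), G_i = 10^(G_i,dB/10)
  Stage 1: F_1 = 10^(1.82/10) = 1.521, G_1 = 10^(−1.82/10) = 0.6577
  Stage 2: F_2 = 10^(4.04/10) = 2.535, G_2 = 10^(11.8/10) = 15.14
  Stage 3: F_3 = 10^(0.934/10) = 1.240, G_3 = 10^(−0.934/10) = 0.8065
  Stage 4: F_4 = 10^(6.54/10) = 4.508, G_4 = 10^(−5.96/10) = 0.2535
Friis cascade:
  F = 1.521 + (2.535 − 1)/0.6577 + (1.240 − 1)/9.954 + (4.508 − 1)/8.028 = 4.316
NF = 10 log₁₀(4.316) = 6.35 dB

6.35 dB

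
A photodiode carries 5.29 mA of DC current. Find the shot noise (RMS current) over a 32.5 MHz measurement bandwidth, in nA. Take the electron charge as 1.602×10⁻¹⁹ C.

I_n = √(2qI·B)
2qI·B = 2 × 1.602×10⁻¹⁹ × 5.29×10⁻³ × 3.25×10⁷ = 5.51×10⁻¹⁴ A²
I_n = √(5.51×10⁻¹⁴) = 2.35×10⁻⁷ A = 235 nA

235 nA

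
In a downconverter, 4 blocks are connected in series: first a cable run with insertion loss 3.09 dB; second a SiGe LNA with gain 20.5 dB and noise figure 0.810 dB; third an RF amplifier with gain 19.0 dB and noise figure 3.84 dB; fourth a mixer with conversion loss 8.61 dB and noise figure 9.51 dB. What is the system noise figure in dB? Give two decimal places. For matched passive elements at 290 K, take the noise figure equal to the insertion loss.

3.95 dB

Convert to linear (a loss of L dB is a gain of −L dB): F_i = 10^(NF_i/10), G_i = 10^(G_i,dB/10)
  Stage 1: F_1 = 10^(3.09/10) = 2.037, G_1 = 10^(−3.09/10) = 0.4909
  Stage 2: F_2 = 10^(0.810/10) = 1.205, G_2 = 10^(20.5/10) = 112.2
  Stage 3: F_3 = 10^(3.84/10) = 2.421, G_3 = 10^(19.0/10) = 79.43
  Stage 4: F_4 = 10^(9.51/10) = 8.933, G_4 = 10^(−8.61/10) = 0.1377
Friis cascade:
  F = 2.037 + (1.205 − 1)/0.4909 + (2.421 − 1)/55.08 + (8.933 − 1)/4375 = 2.482
NF = 10 log₁₀(2.482) = 3.95 dB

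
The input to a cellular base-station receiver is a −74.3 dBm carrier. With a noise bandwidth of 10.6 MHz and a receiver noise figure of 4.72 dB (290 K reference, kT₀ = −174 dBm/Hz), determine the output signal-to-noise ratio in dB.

24.7 dB

Noise floor: N = −174 + 10 log₁₀(B) + NF
10 log₁₀(1.06×10⁷) = 70.25 dB
N = −174 + 70.25 + 4.72 = −99.03 dBm
SNR = P_sig − N = −74.3 − (−99.03) = 24.73 dB → 24.7 dB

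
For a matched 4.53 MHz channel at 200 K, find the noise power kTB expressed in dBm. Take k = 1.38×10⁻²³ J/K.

P_n = kTB = 1.38×10⁻²³ × 200 × 4.53×10⁶ = 1.25×10⁻¹⁴ W
In dBm: 10 log₁₀(1.25×10⁻¹⁴ / 10⁻³) = −109.0 dBm

−109.0 dBm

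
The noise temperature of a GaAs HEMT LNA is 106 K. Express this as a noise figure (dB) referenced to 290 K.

F = 1 + T_e/T₀ = 1 + 106/290 = 1.36552
NF = 10 log₁₀(1.36552) = 1.35 dB

1.35 dB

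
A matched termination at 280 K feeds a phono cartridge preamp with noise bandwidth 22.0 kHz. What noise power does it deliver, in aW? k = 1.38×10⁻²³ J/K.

85.0 aW

P_n = kTB = 1.38×10⁻²³ × 280 × 2.20×10⁴ = 8.50×10⁻¹⁷ W = 85.0 aW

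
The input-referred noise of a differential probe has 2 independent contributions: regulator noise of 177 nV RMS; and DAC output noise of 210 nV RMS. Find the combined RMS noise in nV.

275 nV

Uncorrelated sources add in power (mean-square): V_tot = √(ΣV_i²)
V_tot = √[(1.77×10⁻⁷)² + (2.10×10⁻⁷)²] = 2.75×10⁻⁷ V = 275 nV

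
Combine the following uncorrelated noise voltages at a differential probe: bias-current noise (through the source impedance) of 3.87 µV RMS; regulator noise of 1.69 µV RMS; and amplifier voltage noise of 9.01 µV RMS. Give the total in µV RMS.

Uncorrelated sources add in power (mean-square): V_tot = √(ΣV_i²)
V_tot = √[(3.87×10⁻⁶)² + (1.69×10⁻⁶)² + (9.01×10⁻⁶)²] = 9.95×10⁻⁶ V = 9.95 µV

9.95 µV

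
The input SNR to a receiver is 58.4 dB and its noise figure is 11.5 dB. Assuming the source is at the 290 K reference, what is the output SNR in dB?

46.9 dB

By definition F = SNR_in/SNR_out, so in dB: SNR_out = SNR_in − NF
SNR_out = 58.4 − 11.5 = 46.9 dB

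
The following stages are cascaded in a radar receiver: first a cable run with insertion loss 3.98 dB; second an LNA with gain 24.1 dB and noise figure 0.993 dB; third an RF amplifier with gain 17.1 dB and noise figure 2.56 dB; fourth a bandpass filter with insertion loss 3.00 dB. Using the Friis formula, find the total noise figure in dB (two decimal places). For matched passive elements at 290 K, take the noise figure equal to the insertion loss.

Convert to linear (a loss of L dB is a gain of −L dB): F_i = 10^(NF_i/10), G_i = 10^(G_i,dB/10)
  Stage 1: F_1 = 10^(3.98/10) = 2.500, G_1 = 10^(−3.98/10) = 0.3999
  Stage 2: F_2 = 10^(0.993/10) = 1.257, G_2 = 10^(24.1/10) = 257.0
  Stage 3: F_3 = 10^(2.56/10) = 1.803, G_3 = 10^(17.1/10) = 51.29
  Stage 4: F_4 = 10^(3.00/10) = 1.995, G_4 = 10^(−3.00/10) = 0.5012
Friis cascade:
  F = 2.500 + (1.257 − 1)/0.3999 + (1.803 − 1)/102.8 + (1.995 − 1)/5272 = 3.151
NF = 10 log₁₀(3.151) = 4.98 dB

4.98 dB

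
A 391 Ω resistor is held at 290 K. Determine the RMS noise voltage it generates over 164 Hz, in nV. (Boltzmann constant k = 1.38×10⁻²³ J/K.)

V_n = √(4kTRB)
4kTRB = 4 × 1.38×10⁻²³ × 290 × 3.91×10² × 1.64×10² = 1.03×10⁻¹⁵ V²
V_n = √(1.03×10⁻¹⁵) = 3.20×10⁻⁸ V = 32.0 nV

32.0 nV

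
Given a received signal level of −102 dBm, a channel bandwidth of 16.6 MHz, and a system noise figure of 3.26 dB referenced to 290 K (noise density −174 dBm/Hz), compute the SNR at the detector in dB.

−3.5 dB

Noise floor: N = −174 + 10 log₁₀(B) + NF
10 log₁₀(1.66×10⁷) = 72.2 dB
N = −174 + 72.2 + 3.26 = −98.54 dBm
SNR = P_sig − N = −102 − (−98.54) = −3.46 dB → −3.5 dB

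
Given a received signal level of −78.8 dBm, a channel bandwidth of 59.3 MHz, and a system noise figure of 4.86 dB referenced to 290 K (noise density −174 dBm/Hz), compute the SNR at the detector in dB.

12.6 dB

Noise floor: N = −174 + 10 log₁₀(B) + NF
10 log₁₀(5.93×10⁷) = 77.73 dB
N = −174 + 77.73 + 4.86 = −91.41 dBm
SNR = P_sig − N = −78.8 − (−91.41) = 12.61 dB → 12.6 dB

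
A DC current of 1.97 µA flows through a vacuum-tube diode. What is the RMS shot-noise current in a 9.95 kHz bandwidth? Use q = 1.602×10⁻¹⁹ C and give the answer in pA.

I_n = √(2qI·B)
2qI·B = 2 × 1.602×10⁻¹⁹ × 1.97×10⁻⁶ × 9.95×10³ = 6.28×10⁻²¹ A²
I_n = √(6.28×10⁻²¹) = 7.92×10⁻¹¹ A = 79.2 pA

79.2 pA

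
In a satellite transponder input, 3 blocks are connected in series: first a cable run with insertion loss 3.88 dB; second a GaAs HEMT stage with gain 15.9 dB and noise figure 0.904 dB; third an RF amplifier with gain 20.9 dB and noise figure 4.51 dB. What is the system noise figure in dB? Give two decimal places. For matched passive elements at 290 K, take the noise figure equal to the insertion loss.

Convert to linear (a loss of L dB is a gain of −L dB): F_i = 10^(NF_i/10), G_i = 10^(G_i,dB/10)
  Stage 1: F_1 = 10^(3.88/10) = 2.443, G_1 = 10^(−3.88/10) = 0.4093
  Stage 2: F_2 = 10^(0.904/10) = 1.231, G_2 = 10^(15.9/10) = 38.90
  Stage 3: F_3 = 10^(4.51/10) = 2.825, G_3 = 10^(20.9/10) = 123.0
Friis cascade:
  F = 2.443 + (1.231 − 1)/0.4093 + (2.825 − 1)/15.92 = 3.123
NF = 10 log₁₀(3.123) = 4.95 dB

4.95 dB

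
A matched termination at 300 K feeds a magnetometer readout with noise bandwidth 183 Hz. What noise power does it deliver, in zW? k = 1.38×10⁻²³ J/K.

758 zW

P_n = kTB = 1.38×10⁻²³ × 300 × 1.83×10² = 7.58×10⁻¹⁹ W = 758 zW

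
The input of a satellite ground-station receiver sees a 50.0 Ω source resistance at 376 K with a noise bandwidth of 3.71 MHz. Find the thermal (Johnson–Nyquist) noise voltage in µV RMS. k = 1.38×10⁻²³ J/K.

1.96 µV

V_n = √(4kTRB)
4kTRB = 4 × 1.38×10⁻²³ × 376 × 5.00×10¹ × 3.71×10⁶ = 3.85×10⁻¹² V²
V_n = √(3.85×10⁻¹²) = 1.96×10⁻⁶ V = 1.96 µV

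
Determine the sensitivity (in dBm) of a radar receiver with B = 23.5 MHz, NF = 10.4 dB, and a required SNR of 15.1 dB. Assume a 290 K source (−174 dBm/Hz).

Sensitivity = −174 + 10 log₁₀(B) + NF + SNR_min
= −174 + 73.71 + 10.4 + 15.1
= −74.79 dBm → −74.8 dBm

−74.8 dBm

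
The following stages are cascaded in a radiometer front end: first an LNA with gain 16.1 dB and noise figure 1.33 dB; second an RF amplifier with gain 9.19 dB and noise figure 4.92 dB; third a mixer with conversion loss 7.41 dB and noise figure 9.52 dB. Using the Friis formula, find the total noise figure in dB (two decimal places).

Convert to linear (a loss of L dB is a gain of −L dB): F_i = 10^(NF_i/10), G_i = 10^(G_i,dB/10)
  Stage 1: F_1 = 10^(1.33/10) = 1.358, G_1 = 10^(16.1/10) = 40.74
  Stage 2: F_2 = 10^(4.92/10) = 3.105, G_2 = 10^(9.19/10) = 8.299
  Stage 3: F_3 = 10^(9.52/10) = 8.954, G_3 = 10^(−7.41/10) = 0.1816
Friis cascade:
  F = 1.358 + (3.105 − 1)/40.74 + (8.954 − 1)/338.1 = 1.434
NF = 10 log₁₀(1.434) = 1.56 dB

1.56 dB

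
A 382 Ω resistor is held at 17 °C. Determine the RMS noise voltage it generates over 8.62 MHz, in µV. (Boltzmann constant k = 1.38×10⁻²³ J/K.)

T = 17 °C + 273.15 = 290.15 K
V_n = √(4kTRB)
4kTRB = 4 × 1.38×10⁻²³ × 290.15 × 3.82×10² × 8.62×10⁶ = 5.27×10⁻¹¹ V²
V_n = √(5.27×10⁻¹¹) = 7.26×10⁻⁶ V = 7.26 µV

7.26 µV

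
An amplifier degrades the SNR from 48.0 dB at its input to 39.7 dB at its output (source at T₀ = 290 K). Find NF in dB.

NF (dB) = SNR_in(dB) − SNR_out(dB) when the source is at T₀
NF = 48.0 − 39.7 = 8.3 dB

8.3 dB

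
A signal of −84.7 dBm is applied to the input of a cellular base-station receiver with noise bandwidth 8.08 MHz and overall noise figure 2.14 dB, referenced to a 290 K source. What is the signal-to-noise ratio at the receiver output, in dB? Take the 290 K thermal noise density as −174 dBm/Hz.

18.1 dB

Noise floor: N = −174 + 10 log₁₀(B) + NF
10 log₁₀(8.08×10⁶) = 69.07 dB
N = −174 + 69.07 + 2.14 = −102.79 dBm
SNR = P_sig − N = −84.7 − (−102.79) = 18.09 dB → 18.1 dB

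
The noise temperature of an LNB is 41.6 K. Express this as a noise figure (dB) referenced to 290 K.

0.582 dB

F = 1 + T_e/T₀ = 1 + 41.6/290 = 1.14345
NF = 10 log₁₀(1.14345) = 0.582 dB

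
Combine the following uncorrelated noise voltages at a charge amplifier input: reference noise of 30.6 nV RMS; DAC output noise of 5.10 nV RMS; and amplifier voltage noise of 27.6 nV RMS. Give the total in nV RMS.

Uncorrelated sources add in power (mean-square): V_tot = √(ΣV_i²)
V_tot = √[(3.06×10⁻⁸)² + (5.10×10⁻⁹)² + (2.76×10⁻⁸)²] = 4.15×10⁻⁸ V = 41.5 nV

41.5 nV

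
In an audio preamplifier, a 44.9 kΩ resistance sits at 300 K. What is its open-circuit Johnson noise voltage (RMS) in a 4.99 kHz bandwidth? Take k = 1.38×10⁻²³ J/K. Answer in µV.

1.93 µV

V_n = √(4kTRB)
4kTRB = 4 × 1.38×10⁻²³ × 300 × 4.49×10⁴ × 4.99×10³ = 3.71×10⁻¹² V²
V_n = √(3.71×10⁻¹²) = 1.93×10⁻⁶ V = 1.93 µV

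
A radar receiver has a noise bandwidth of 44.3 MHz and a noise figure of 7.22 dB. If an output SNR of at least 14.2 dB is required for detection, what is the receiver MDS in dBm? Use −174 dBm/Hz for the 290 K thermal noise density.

Sensitivity = −174 + 10 log₁₀(B) + NF + SNR_min
= −174 + 76.46 + 7.22 + 14.2
= −76.12 dBm → −76.1 dBm

−76.1 dBm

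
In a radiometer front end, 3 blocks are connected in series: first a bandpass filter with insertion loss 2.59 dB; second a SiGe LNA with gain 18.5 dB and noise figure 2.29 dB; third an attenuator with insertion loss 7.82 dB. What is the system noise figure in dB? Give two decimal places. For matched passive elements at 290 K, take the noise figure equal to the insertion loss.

5.06 dB

Convert to linear (a loss of L dB is a gain of −L dB): F_i = 10^(NF_i/10), G_i = 10^(G_i,dB/10)
  Stage 1: F_1 = 10^(2.59/10) = 1.816, G_1 = 10^(−2.59/10) = 0.5508
  Stage 2: F_2 = 10^(2.29/10) = 1.694, G_2 = 10^(18.5/10) = 70.79
  Stage 3: F_3 = 10^(7.82/10) = 6.053, G_3 = 10^(−7.82/10) = 0.1652
Friis cascade:
  F = 1.816 + (1.694 − 1)/0.5508 + (6.053 − 1)/38.99 = 3.206
NF = 10 log₁₀(3.206) = 5.06 dB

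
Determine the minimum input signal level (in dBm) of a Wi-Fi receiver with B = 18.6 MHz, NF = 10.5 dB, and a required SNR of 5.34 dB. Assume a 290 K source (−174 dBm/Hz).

Sensitivity = −174 + 10 log₁₀(B) + NF + SNR_min
= −174 + 72.7 + 10.5 + 5.34
= −85.46 dBm → −85.5 dBm

−85.5 dBm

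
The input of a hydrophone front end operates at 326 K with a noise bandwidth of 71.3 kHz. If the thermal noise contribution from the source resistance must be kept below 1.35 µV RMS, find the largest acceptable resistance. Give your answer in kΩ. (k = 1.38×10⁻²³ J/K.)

Johnson–Nyquist: V_n = √(4kTRB) ⇒ R = V_n² / (4kTB)
4kTB = 4 × 1.38×10⁻²³ × 326 × 7.13×10⁴ = 1.28×10⁻¹⁵
R = (1.35×10⁻⁶)² / 1.28×10⁻¹⁵ = 1.42×10³ Ω = 1.42 kΩ

1.42 kΩ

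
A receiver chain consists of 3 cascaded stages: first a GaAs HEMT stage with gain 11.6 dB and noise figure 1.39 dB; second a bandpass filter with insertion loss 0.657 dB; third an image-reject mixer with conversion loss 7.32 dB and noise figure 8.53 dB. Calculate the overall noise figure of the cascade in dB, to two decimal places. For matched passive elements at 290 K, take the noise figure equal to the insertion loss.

Convert to linear (a loss of L dB is a gain of −L dB): F_i = 10^(NF_i/10), G_i = 10^(G_i,dB/10)
  Stage 1: F_1 = 10^(1.39/10) = 1.377, G_1 = 10^(11.6/10) = 14.45
  Stage 2: F_2 = 10^(0.657/10) = 1.163, G_2 = 10^(−0.657/10) = 0.8596
  Stage 3: F_3 = 10^(8.53/10) = 7.129, G_3 = 10^(−7.32/10) = 0.1854
Friis cascade:
  F = 1.377 + (1.163 − 1)/14.45 + (7.129 − 1)/12.43 = 1.882
NF = 10 log₁₀(1.882) = 2.75 dB

2.75 dB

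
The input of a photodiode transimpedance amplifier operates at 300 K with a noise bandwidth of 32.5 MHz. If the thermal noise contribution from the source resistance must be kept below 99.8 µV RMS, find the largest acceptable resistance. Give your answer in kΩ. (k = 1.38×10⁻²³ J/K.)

18.5 kΩ

Johnson–Nyquist: V_n = √(4kTRB) ⇒ R = V_n² / (4kTB)
4kTB = 4 × 1.38×10⁻²³ × 300 × 3.25×10⁷ = 5.38×10⁻¹³
R = (9.98×10⁻⁵)² / 5.38×10⁻¹³ = 1.85×10⁴ Ω = 18.5 kΩ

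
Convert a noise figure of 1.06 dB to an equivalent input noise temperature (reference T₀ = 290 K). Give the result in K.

80.2 K

F = 10^(1.06/10) = 1.27644
T_e = (F − 1)·T₀ = (1.27644 − 1) × 290 = 80.2 K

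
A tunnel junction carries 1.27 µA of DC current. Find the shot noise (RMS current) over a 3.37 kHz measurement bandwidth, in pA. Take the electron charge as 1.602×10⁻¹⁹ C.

37.0 pA

I_n = √(2qI·B)
2qI·B = 2 × 1.602×10⁻¹⁹ × 1.27×10⁻⁶ × 3.37×10³ = 1.37×10⁻²¹ A²
I_n = √(1.37×10⁻²¹) = 3.70×10⁻¹¹ A = 37.0 pA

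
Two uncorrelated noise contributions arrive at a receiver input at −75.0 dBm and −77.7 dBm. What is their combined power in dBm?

Convert to linear, add, convert back:
P₁ = 3.16×10⁻¹¹ W, P₂ = 1.70×10⁻¹¹ W
P_tot = 4.86×10⁻¹¹ W → 10 log₁₀(P_tot / 10⁻³) = −73.1 dBm

−73.1 dBm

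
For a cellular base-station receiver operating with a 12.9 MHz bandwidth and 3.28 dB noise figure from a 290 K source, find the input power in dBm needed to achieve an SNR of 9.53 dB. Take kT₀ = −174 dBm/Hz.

−90.1 dBm

Sensitivity = −174 + 10 log₁₀(B) + NF + SNR_min
= −174 + 71.11 + 3.28 + 9.53
= −90.08 dBm → −90.1 dBm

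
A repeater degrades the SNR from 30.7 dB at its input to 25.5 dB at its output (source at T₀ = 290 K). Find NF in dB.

NF (dB) = SNR_in(dB) − SNR_out(dB) when the source is at T₀
NF = 30.7 − 25.5 = 5.2 dB

5.2 dB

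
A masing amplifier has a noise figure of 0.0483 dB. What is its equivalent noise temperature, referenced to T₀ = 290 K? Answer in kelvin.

F = 10^(0.0483/10) = 1.01118
T_e = (F − 1)·T₀ = (1.01118 − 1) × 290 = 3.24 K

3.24 K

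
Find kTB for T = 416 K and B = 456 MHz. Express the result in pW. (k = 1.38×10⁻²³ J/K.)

2.62 pW

P_n = kTB = 1.38×10⁻²³ × 416 × 4.56×10⁸ = 2.62×10⁻¹² W = 2.62 pW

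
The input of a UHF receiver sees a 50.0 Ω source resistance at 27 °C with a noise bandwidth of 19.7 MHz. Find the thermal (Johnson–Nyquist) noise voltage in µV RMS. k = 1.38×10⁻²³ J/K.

4.04 µV

T = 27 °C + 273.15 = 300.15 K
V_n = √(4kTRB)
4kTRB = 4 × 1.38×10⁻²³ × 300.15 × 5.00×10¹ × 1.97×10⁷ = 1.63×10⁻¹¹ V²
V_n = √(1.63×10⁻¹¹) = 4.04×10⁻⁶ V = 4.04 µV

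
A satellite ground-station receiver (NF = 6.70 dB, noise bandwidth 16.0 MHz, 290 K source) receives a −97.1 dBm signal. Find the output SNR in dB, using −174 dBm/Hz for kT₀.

Noise floor: N = −174 + 10 log₁₀(B) + NF
10 log₁₀(1.60×10⁷) = 72.04 dB
N = −174 + 72.04 + 6.70 = −95.26 dBm
SNR = P_sig − N = −97.1 − (−95.26) = −1.84 dB → −1.8 dB

−1.8 dB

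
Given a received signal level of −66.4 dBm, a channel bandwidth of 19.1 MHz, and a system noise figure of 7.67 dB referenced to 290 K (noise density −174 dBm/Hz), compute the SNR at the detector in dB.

27.1 dB

Noise floor: N = −174 + 10 log₁₀(B) + NF
10 log₁₀(1.91×10⁷) = 72.81 dB
N = −174 + 72.81 + 7.67 = −93.52 dBm
SNR = P_sig − N = −66.4 − (−93.52) = 27.12 dB → 27.1 dB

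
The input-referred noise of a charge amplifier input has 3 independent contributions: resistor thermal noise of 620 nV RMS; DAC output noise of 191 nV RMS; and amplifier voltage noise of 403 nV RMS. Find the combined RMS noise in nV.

764 nV

Uncorrelated sources add in power (mean-square): V_tot = √(ΣV_i²)
V_tot = √[(6.20×10⁻⁷)² + (1.91×10⁻⁷)² + (4.03×10⁻⁷)²] = 7.64×10⁻⁷ V = 764 nV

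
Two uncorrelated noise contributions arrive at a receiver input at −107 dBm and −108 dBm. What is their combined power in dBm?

Convert to linear, add, convert back:
P₁ = 2.00×10⁻¹⁴ W, P₂ = 1.58×10⁻¹⁴ W
P_tot = 3.58×10⁻¹⁴ W → 10 log₁₀(P_tot / 10⁻³) = −104.5 dBm

−104.5 dBm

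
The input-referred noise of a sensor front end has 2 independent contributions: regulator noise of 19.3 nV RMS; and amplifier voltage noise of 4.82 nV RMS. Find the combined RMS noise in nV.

Uncorrelated sources add in power (mean-square): V_tot = √(ΣV_i²)
V_tot = √[(1.93×10⁻⁸)² + (4.82×10⁻⁹)²] = 1.99×10⁻⁸ V = 19.9 nV

19.9 nV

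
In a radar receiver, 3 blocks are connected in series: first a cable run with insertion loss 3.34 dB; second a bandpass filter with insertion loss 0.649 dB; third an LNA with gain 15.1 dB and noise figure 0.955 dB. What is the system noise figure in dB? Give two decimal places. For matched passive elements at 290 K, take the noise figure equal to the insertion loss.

Convert to linear (a loss of L dB is a gain of −L dB): F_i = 10^(NF_i/10), G_i = 10^(G_i,dB/10)
  Stage 1: F_1 = 10^(3.34/10) = 2.158, G_1 = 10^(−3.34/10) = 0.4634
  Stage 2: F_2 = 10^(0.649/10) = 1.161, G_2 = 10^(−0.649/10) = 0.8612
  Stage 3: F_3 = 10^(0.955/10) = 1.246, G_3 = 10^(15.1/10) = 32.36
Friis cascade:
  F = 2.158 + (1.161 − 1)/0.4634 + (1.246 − 1)/0.3991 = 3.122
NF = 10 log₁₀(3.122) = 4.94 dB

4.94 dB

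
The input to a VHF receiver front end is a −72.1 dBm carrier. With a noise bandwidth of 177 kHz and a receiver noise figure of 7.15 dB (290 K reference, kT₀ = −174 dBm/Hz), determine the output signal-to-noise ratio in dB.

Noise floor: N = −174 + 10 log₁₀(B) + NF
10 log₁₀(1.77×10⁵) = 52.48 dB
N = −174 + 52.48 + 7.15 = −114.37 dBm
SNR = P_sig − N = −72.1 − (−114.37) = 42.27 dB → 42.3 dB

42.3 dB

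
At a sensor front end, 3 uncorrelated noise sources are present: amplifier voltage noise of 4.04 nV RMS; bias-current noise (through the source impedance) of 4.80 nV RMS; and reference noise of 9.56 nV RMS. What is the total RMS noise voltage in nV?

Uncorrelated sources add in power (mean-square): V_tot = √(ΣV_i²)
V_tot = √[(4.04×10⁻⁹)² + (4.80×10⁻⁹)² + (9.56×10⁻⁹)²] = 1.14×10⁻⁸ V = 11.4 nV

11.4 nV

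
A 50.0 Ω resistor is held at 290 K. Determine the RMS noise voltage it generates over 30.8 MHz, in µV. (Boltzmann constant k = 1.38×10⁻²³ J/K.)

V_n = √(4kTRB)
4kTRB = 4 × 1.38×10⁻²³ × 290 × 5.00×10¹ × 3.08×10⁷ = 2.47×10⁻¹¹ V²
V_n = √(2.47×10⁻¹¹) = 4.97×10⁻⁶ V = 4.97 µV

4.97 µV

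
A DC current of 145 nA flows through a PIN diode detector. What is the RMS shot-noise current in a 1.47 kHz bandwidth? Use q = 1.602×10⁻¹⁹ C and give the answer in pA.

I_n = √(2qI·B)
2qI·B = 2 × 1.602×10⁻¹⁹ × 1.45×10⁻⁷ × 1.47×10³ = 6.83×10⁻²³ A²
I_n = √(6.83×10⁻²³) = 8.26×10⁻¹² A = 8.26 pA

8.26 pA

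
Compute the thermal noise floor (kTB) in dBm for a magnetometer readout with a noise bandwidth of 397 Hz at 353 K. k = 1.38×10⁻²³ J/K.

−147.1 dBm

P_n = kTB = 1.38×10⁻²³ × 353 × 3.97×10² = 1.93×10⁻¹⁸ W
In dBm: 10 log₁₀(1.93×10⁻¹⁸ / 10⁻³) = −147.1 dBm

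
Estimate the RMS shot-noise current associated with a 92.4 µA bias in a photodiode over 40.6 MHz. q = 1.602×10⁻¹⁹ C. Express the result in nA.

I_n = √(2qI·B)
2qI·B = 2 × 1.602×10⁻¹⁹ × 9.24×10⁻⁵ × 4.06×10⁷ = 1.20×10⁻¹⁵ A²
I_n = √(1.20×10⁻¹⁵) = 3.47×10⁻⁸ A = 34.7 nA

34.7 nA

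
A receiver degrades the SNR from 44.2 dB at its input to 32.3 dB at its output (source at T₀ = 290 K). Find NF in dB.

NF (dB) = SNR_in(dB) − SNR_out(dB) when the source is at T₀
NF = 44.2 − 32.3 = 11.9 dB

11.9 dB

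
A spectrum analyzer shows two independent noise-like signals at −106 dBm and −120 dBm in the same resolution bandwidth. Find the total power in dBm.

Convert to linear, add, convert back:
P₁ = 2.51×10⁻¹⁴ W, P₂ = 1.00×10⁻¹⁵ W
P_tot = 2.61×10⁻¹⁴ W → 10 log₁₀(P_tot / 10⁻³) = −105.8 dBm

−105.8 dBm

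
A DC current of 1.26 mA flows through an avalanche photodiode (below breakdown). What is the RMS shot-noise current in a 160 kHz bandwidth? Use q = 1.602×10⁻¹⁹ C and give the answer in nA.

8.04 nA

I_n = √(2qI·B)
2qI·B = 2 × 1.602×10⁻¹⁹ × 1.26×10⁻³ × 1.60×10⁵ = 6.46×10⁻¹⁷ A²
I_n = √(6.46×10⁻¹⁷) = 8.04×10⁻⁹ A = 8.04 nA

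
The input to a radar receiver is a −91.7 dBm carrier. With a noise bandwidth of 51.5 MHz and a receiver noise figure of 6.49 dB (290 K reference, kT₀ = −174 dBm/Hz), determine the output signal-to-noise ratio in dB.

Noise floor: N = −174 + 10 log₁₀(B) + NF
10 log₁₀(5.15×10⁷) = 77.12 dB
N = −174 + 77.12 + 6.49 = −90.39 dBm
SNR = P_sig − N = −91.7 − (−90.39) = −1.31 dB → −1.3 dB

−1.3 dB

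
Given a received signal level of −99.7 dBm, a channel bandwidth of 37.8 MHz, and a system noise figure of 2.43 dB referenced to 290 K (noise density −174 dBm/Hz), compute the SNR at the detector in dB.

Noise floor: N = −174 + 10 log₁₀(B) + NF
10 log₁₀(3.78×10⁷) = 75.77 dB
N = −174 + 75.77 + 2.43 = −95.80 dBm
SNR = P_sig − N = −99.7 − (−95.80) = −3.90 dB → −3.9 dB

−3.9 dB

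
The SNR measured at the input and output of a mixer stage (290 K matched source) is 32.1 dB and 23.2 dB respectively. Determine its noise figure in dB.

8.9 dB

NF (dB) = SNR_in(dB) − SNR_out(dB) when the source is at T₀
NF = 32.1 − 23.2 = 8.9 dB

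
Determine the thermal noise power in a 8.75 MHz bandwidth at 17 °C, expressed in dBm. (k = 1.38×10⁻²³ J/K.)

T = 17 °C + 273.15 = 290.15 K
P_n = kTB = 1.38×10⁻²³ × 290.15 × 8.75×10⁶ = 3.50×10⁻¹⁴ W
In dBm: 10 log₁₀(3.50×10⁻¹⁴ / 10⁻³) = −104.6 dBm

−104.6 dBm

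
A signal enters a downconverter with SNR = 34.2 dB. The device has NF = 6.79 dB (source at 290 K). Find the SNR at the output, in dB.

By definition F = SNR_in/SNR_out, so in dB: SNR_out = SNR_in − NF
SNR_out = 34.2 − 6.79 = 27.41 dB

27.41 dB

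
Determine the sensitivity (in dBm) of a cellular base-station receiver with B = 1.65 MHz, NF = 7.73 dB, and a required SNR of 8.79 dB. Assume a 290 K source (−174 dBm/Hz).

−95.3 dBm

Sensitivity = −174 + 10 log₁₀(B) + NF + SNR_min
= −174 + 62.17 + 7.73 + 8.79
= −95.31 dBm → −95.3 dBm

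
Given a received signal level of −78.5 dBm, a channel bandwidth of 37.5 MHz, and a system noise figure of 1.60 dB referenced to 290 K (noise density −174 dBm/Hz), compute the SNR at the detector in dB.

18.2 dB

Noise floor: N = −174 + 10 log₁₀(B) + NF
10 log₁₀(3.75×10⁷) = 75.74 dB
N = −174 + 75.74 + 1.60 = −96.66 dBm
SNR = P_sig − N = −78.5 − (−96.66) = 18.16 dB → 18.2 dB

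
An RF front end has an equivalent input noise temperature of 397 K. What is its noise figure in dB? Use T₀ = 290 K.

F = 1 + T_e/T₀ = 1 + 397/290 = 2.36897
NF = 10 log₁₀(2.36897) = 3.75 dB

3.75 dB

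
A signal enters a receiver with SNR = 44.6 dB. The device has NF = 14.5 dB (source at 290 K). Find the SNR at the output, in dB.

By definition F = SNR_in/SNR_out, so in dB: SNR_out = SNR_in − NF
SNR_out = 44.6 − 14.5 = 30.1 dB

30.1 dB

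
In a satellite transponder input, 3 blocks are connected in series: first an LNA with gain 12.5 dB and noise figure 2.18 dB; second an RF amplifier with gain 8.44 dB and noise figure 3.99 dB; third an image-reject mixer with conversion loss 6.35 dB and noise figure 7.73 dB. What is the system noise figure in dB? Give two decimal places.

Convert to linear (a loss of L dB is a gain of −L dB): F_i = 10^(NF_i/10), G_i = 10^(G_i,dB/10)
  Stage 1: F_1 = 10^(2.18/10) = 1.652, G_1 = 10^(12.5/10) = 17.78
  Stage 2: F_2 = 10^(3.99/10) = 2.506, G_2 = 10^(8.44/10) = 6.982
  Stage 3: F_3 = 10^(7.73/10) = 5.929, G_3 = 10^(−6.35/10) = 0.2317
Friis cascade:
  F = 1.652 + (2.506 − 1)/17.78 + (5.929 − 1)/124.2 = 1.776
NF = 10 log₁₀(1.776) = 2.50 dB

2.50 dB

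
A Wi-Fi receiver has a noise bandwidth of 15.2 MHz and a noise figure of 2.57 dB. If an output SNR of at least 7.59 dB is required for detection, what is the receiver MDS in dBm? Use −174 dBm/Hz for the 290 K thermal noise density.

−92.0 dBm

Sensitivity = −174 + 10 log₁₀(B) + NF + SNR_min
= −174 + 71.82 + 2.57 + 7.59
= −92.02 dBm → −92.0 dBm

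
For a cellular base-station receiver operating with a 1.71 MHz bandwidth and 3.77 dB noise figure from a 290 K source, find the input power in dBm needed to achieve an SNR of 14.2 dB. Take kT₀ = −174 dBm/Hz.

−93.7 dBm

Sensitivity = −174 + 10 log₁₀(B) + NF + SNR_min
= −174 + 62.33 + 3.77 + 14.2
= −93.70 dBm → −93.7 dBm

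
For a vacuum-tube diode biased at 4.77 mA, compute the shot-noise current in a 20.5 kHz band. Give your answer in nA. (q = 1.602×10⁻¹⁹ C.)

5.60 nA

I_n = √(2qI·B)
2qI·B = 2 × 1.602×10⁻¹⁹ × 4.77×10⁻³ × 2.05×10⁴ = 3.13×10⁻¹⁷ A²
I_n = √(3.13×10⁻¹⁷) = 5.60×10⁻⁹ A = 5.60 nA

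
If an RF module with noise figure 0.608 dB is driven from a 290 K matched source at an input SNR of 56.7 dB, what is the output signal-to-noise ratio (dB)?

56.092 dB

By definition F = SNR_in/SNR_out, so in dB: SNR_out = SNR_in − NF
SNR_out = 56.7 − 0.608 = 56.092 dB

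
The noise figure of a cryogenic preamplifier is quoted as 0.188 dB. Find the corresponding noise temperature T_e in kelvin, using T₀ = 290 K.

12.8 K

F = 10^(0.188/10) = 1.04424
T_e = (F − 1)·T₀ = (1.04424 − 1) × 290 = 12.8 K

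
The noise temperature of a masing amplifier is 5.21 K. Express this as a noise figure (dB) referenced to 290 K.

F = 1 + T_e/T₀ = 1 + 5.21/290 = 1.01797
NF = 10 log₁₀(1.01797) = 0.077 dB

0.077 dB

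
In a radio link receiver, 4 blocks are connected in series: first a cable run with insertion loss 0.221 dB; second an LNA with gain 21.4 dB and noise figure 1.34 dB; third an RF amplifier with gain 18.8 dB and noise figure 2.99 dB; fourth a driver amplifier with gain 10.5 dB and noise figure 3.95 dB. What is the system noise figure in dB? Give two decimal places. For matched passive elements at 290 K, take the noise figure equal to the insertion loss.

1.58 dB

Convert to linear (a loss of L dB is a gain of −L dB): F_i = 10^(NF_i/10), G_i = 10^(G_i,dB/10)
  Stage 1: F_1 = 10^(0.221/10) = 1.052, G_1 = 10^(−0.221/10) = 0.9504
  Stage 2: F_2 = 10^(1.34/10) = 1.361, G_2 = 10^(21.4/10) = 138.0
  Stage 3: F_3 = 10^(2.99/10) = 1.991, G_3 = 10^(18.8/10) = 75.86
  Stage 4: F_4 = 10^(3.95/10) = 2.483, G_4 = 10^(10.5/10) = 11.22
Friis cascade:
  F = 1.052 + (1.361 − 1)/0.9504 + (1.991 − 1)/131.2 + (2.483 − 1)/9952 = 1.440
NF = 10 log₁₀(1.440) = 1.58 dB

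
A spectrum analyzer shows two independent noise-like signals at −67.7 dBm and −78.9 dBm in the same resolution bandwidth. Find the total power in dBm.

Convert to linear, add, convert back:
P₁ = 1.70×10⁻¹⁰ W, P₂ = 1.29×10⁻¹¹ W
P_tot = 1.83×10⁻¹⁰ W → 10 log₁₀(P_tot / 10⁻³) = −67.4 dBm

−67.4 dBm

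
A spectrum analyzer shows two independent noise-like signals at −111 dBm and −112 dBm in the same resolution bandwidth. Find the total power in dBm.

−108.5 dBm

Convert to linear, add, convert back:
P₁ = 7.94×10⁻¹⁵ W, P₂ = 6.31×10⁻¹⁵ W
P_tot = 1.43×10⁻¹⁴ W → 10 log₁₀(P_tot / 10⁻³) = −108.5 dBm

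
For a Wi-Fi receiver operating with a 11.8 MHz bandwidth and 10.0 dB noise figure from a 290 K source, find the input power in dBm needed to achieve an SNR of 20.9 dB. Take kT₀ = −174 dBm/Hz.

Sensitivity = −174 + 10 log₁₀(B) + NF + SNR_min
= −174 + 70.72 + 10.0 + 20.9
= −72.38 dBm → −72.4 dBm

−72.4 dBm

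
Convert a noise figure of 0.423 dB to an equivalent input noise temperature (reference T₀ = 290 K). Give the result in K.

F = 10^(0.423/10) = 1.1023
T_e = (F − 1)·T₀ = (1.1023 − 1) × 290 = 29.7 K

29.7 K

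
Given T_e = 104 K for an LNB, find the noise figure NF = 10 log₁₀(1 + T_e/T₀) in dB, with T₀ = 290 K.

1.33 dB

F = 1 + T_e/T₀ = 1 + 104/290 = 1.35862
NF = 10 log₁₀(1.35862) = 1.33 dB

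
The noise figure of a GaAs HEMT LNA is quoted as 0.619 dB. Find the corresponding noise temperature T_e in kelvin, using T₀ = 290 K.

44.4 K

F = 10^(0.619/10) = 1.15319
T_e = (F − 1)·T₀ = (1.15319 − 1) × 290 = 44.4 K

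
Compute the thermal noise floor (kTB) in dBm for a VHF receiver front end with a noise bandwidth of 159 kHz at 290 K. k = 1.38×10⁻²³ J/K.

−122.0 dBm

P_n = kTB = 1.38×10⁻²³ × 290 × 1.59×10⁵ = 6.36×10⁻¹⁶ W
In dBm: 10 log₁₀(6.36×10⁻¹⁶ / 10⁻³) = −122.0 dBm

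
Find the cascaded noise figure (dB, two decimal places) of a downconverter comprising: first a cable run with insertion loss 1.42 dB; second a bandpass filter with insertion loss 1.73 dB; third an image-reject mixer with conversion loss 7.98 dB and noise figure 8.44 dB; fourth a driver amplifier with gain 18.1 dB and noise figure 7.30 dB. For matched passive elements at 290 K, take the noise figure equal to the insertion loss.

Convert to linear (a loss of L dB is a gain of −L dB): F_i = 10^(NF_i/10), G_i = 10^(G_i,dB/10)
  Stage 1: F_1 = 10^(1.42/10) = 1.387, G_1 = 10^(−1.42/10) = 0.7211
  Stage 2: F_2 = 10^(1.73/10) = 1.489, G_2 = 10^(−1.73/10) = 0.6714
  Stage 3: F_3 = 10^(8.44/10) = 6.982, G_3 = 10^(−7.98/10) = 0.1592
  Stage 4: F_4 = 10^(7.30/10) = 5.370, G_4 = 10^(18.1/10) = 64.57
Friis cascade:
  F = 1.387 + (1.489 − 1)/0.7211 + (6.982 − 1)/0.4842 + (5.370 − 1)/0.07709 = 71.11
NF = 10 log₁₀(71.11) = 18.52 dB

18.52 dB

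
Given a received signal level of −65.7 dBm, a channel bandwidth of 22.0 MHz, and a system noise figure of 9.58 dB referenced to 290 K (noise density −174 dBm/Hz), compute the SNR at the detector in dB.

25.3 dB

Noise floor: N = −174 + 10 log₁₀(B) + NF
10 log₁₀(2.20×10⁷) = 73.42 dB
N = −174 + 73.42 + 9.58 = −91.00 dBm
SNR = P_sig − N = −65.7 − (−91.00) = 25.30 dB → 25.3 dB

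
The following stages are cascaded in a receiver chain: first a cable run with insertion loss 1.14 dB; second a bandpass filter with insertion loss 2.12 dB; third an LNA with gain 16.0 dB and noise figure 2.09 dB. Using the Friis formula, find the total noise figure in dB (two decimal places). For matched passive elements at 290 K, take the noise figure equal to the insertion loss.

5.35 dB

Convert to linear (a loss of L dB is a gain of −L dB): F_i = 10^(NF_i/10), G_i = 10^(G_i,dB/10)
  Stage 1: F_1 = 10^(1.14/10) = 1.300, G_1 = 10^(−1.14/10) = 0.7691
  Stage 2: F_2 = 10^(2.12/10) = 1.629, G_2 = 10^(−2.12/10) = 0.6138
  Stage 3: F_3 = 10^(2.09/10) = 1.618, G_3 = 10^(16.0/10) = 39.81
Friis cascade:
  F = 1.300 + (1.629 − 1)/0.7691 + (1.618 − 1)/0.4721 = 3.428
NF = 10 log₁₀(3.428) = 5.35 dB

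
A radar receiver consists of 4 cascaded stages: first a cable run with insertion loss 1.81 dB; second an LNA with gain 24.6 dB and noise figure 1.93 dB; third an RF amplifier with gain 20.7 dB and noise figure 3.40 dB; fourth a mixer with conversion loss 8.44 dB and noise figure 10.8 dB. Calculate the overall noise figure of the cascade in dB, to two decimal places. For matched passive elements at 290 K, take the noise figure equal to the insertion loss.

3.75 dB

Convert to linear (a loss of L dB is a gain of −L dB): F_i = 10^(NF_i/10), G_i = 10^(G_i,dB/10)
  Stage 1: F_1 = 10^(1.81/10) = 1.517, G_1 = 10^(−1.81/10) = 0.6592
  Stage 2: F_2 = 10^(1.93/10) = 1.560, G_2 = 10^(24.6/10) = 288.4
  Stage 3: F_3 = 10^(3.40/10) = 2.188, G_3 = 10^(20.7/10) = 117.5
  Stage 4: F_4 = 10^(10.8/10) = 12.02, G_4 = 10^(−8.44/10) = 0.1432
Friis cascade:
  F = 1.517 + (1.560 − 1)/0.6592 + (2.188 − 1)/190.1 + (12.02 − 1)/2.234×10⁴ = 2.373
NF = 10 log₁₀(2.373) = 3.75 dB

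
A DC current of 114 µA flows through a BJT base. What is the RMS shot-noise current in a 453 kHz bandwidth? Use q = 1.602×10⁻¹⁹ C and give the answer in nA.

I_n = √(2qI·B)
2qI·B = 2 × 1.602×10⁻¹⁹ × 1.14×10⁻⁴ × 4.53×10⁵ = 1.65×10⁻¹⁷ A²
I_n = √(1.65×10⁻¹⁷) = 4.07×10⁻⁹ A = 4.07 nA

4.07 nA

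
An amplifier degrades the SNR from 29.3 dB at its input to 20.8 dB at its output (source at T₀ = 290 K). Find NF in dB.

8.5 dB

NF (dB) = SNR_in(dB) − SNR_out(dB) when the source is at T₀
NF = 29.3 − 20.8 = 8.5 dB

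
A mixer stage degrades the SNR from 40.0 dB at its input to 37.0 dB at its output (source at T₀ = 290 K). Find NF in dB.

3.0 dB

NF (dB) = SNR_in(dB) − SNR_out(dB) when the source is at T₀
NF = 40.0 − 37.0 = 3.0 dB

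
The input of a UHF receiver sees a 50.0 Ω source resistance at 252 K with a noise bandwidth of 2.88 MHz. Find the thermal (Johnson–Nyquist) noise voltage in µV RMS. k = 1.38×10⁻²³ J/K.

1.42 µV

V_n = √(4kTRB)
4kTRB = 4 × 1.38×10⁻²³ × 252 × 5.00×10¹ × 2.88×10⁶ = 2.00×10⁻¹² V²
V_n = √(2.00×10⁻¹²) = 1.42×10⁻⁶ V = 1.42 µV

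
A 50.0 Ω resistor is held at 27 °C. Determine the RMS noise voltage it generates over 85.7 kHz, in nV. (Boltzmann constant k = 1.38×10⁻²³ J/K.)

266 nV

T = 27 °C + 273.15 = 300.15 K
V_n = √(4kTRB)
4kTRB = 4 × 1.38×10⁻²³ × 300.15 × 5.00×10¹ × 8.57×10⁴ = 7.10×10⁻¹⁴ V²
V_n = √(7.10×10⁻¹⁴) = 2.66×10⁻⁷ V = 266 nV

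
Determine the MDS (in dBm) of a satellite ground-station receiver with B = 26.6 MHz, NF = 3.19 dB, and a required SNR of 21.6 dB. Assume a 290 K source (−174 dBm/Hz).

−75.0 dBm

Sensitivity = −174 + 10 log₁₀(B) + NF + SNR_min
= −174 + 74.25 + 3.19 + 21.6
= −74.96 dBm → −75.0 dBm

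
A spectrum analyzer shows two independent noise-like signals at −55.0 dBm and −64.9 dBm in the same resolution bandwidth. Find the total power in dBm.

−54.6 dBm

Convert to linear, add, convert back:
P₁ = 3.16×10⁻⁹ W, P₂ = 3.24×10⁻¹⁰ W
P_tot = 3.49×10⁻⁹ W → 10 log₁₀(P_tot / 10⁻³) = −54.6 dBm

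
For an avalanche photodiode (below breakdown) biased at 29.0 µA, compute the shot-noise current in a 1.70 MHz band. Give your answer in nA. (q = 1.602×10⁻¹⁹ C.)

I_n = √(2qI·B)
2qI·B = 2 × 1.602×10⁻¹⁹ × 2.90×10⁻⁵ × 1.70×10⁶ = 1.58×10⁻¹⁷ A²
I_n = √(1.58×10⁻¹⁷) = 3.97×10⁻⁹ A = 3.97 nA

3.97 nA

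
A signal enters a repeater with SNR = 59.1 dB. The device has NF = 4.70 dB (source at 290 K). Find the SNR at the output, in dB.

By definition F = SNR_in/SNR_out, so in dB: SNR_out = SNR_in − NF
SNR_out = 59.1 − 4.70 = 54.40 dB

54.40 dB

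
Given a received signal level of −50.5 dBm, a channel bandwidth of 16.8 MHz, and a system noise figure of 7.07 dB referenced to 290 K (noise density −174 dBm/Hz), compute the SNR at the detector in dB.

44.2 dB

Noise floor: N = −174 + 10 log₁₀(B) + NF
10 log₁₀(1.68×10⁷) = 72.25 dB
N = −174 + 72.25 + 7.07 = −94.68 dBm
SNR = P_sig − N = −50.5 − (−94.68) = 44.18 dB → 44.2 dB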